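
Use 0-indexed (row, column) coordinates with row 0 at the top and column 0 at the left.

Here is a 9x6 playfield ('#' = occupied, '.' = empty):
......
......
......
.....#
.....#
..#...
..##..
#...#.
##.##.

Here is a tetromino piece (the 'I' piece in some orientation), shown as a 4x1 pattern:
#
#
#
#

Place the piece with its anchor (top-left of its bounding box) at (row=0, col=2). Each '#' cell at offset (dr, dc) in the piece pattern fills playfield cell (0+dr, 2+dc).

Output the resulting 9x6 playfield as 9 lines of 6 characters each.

Fill (0+0,2+0) = (0,2)
Fill (0+1,2+0) = (1,2)
Fill (0+2,2+0) = (2,2)
Fill (0+3,2+0) = (3,2)

Answer: ..#...
..#...
..#...
..#..#
.....#
..#...
..##..
#...#.
##.##.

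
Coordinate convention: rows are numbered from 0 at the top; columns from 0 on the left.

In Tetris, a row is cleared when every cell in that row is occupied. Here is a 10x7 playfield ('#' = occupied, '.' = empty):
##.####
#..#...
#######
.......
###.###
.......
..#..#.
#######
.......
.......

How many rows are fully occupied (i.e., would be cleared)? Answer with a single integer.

Answer: 2

Derivation:
Check each row:
  row 0: 1 empty cell -> not full
  row 1: 5 empty cells -> not full
  row 2: 0 empty cells -> FULL (clear)
  row 3: 7 empty cells -> not full
  row 4: 1 empty cell -> not full
  row 5: 7 empty cells -> not full
  row 6: 5 empty cells -> not full
  row 7: 0 empty cells -> FULL (clear)
  row 8: 7 empty cells -> not full
  row 9: 7 empty cells -> not full
Total rows cleared: 2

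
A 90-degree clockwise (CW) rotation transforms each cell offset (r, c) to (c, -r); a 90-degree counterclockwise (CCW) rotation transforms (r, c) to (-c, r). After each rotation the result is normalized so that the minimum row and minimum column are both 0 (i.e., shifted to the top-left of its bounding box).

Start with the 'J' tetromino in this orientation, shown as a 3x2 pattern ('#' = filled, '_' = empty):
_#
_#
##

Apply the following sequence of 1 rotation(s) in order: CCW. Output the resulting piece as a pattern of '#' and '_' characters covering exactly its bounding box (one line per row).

Start:
_#
_#
##
After rotation 1 (CCW):
###
__#

Answer: ###
__#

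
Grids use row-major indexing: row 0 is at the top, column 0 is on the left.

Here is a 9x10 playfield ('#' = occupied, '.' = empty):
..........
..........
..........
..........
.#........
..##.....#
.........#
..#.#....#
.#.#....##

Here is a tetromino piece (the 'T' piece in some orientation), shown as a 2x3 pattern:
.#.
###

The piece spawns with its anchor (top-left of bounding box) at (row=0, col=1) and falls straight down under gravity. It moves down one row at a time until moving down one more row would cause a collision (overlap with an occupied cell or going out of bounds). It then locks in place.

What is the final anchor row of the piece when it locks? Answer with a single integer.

Spawn at (row=0, col=1). Try each row:
  row 0: fits
  row 1: fits
  row 2: fits
  row 3: blocked -> lock at row 2

Answer: 2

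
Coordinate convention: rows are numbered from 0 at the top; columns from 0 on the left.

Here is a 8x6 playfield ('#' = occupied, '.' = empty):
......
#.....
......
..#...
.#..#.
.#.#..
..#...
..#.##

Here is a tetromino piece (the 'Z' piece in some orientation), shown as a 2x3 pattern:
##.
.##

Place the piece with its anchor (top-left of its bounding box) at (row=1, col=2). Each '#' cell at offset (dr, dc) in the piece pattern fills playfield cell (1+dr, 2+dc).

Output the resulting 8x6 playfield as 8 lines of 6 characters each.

Answer: ......
#.##..
...##.
..#...
.#..#.
.#.#..
..#...
..#.##

Derivation:
Fill (1+0,2+0) = (1,2)
Fill (1+0,2+1) = (1,3)
Fill (1+1,2+1) = (2,3)
Fill (1+1,2+2) = (2,4)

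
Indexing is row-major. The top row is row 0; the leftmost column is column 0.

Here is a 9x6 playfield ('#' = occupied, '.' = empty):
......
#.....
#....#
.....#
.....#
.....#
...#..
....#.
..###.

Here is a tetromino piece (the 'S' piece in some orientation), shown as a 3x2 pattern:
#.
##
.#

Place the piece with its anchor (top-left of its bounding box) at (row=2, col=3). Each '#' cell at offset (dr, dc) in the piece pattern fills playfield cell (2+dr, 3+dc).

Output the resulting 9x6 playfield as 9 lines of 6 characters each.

Fill (2+0,3+0) = (2,3)
Fill (2+1,3+0) = (3,3)
Fill (2+1,3+1) = (3,4)
Fill (2+2,3+1) = (4,4)

Answer: ......
#.....
#..#.#
...###
....##
.....#
...#..
....#.
..###.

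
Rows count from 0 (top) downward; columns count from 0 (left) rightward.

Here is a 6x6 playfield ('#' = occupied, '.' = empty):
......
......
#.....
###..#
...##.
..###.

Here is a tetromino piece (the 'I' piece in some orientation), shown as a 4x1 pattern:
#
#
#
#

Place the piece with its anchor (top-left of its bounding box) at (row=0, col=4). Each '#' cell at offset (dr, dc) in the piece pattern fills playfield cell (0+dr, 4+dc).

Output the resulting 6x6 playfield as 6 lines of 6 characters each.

Answer: ....#.
....#.
#...#.
###.##
...##.
..###.

Derivation:
Fill (0+0,4+0) = (0,4)
Fill (0+1,4+0) = (1,4)
Fill (0+2,4+0) = (2,4)
Fill (0+3,4+0) = (3,4)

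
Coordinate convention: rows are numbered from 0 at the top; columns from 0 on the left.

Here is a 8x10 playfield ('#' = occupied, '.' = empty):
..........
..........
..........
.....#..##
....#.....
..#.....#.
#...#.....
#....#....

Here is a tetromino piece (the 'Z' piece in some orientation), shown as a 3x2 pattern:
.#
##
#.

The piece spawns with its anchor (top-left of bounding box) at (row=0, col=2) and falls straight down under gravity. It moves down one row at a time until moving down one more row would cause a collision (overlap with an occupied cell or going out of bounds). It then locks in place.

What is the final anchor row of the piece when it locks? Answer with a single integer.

Answer: 2

Derivation:
Spawn at (row=0, col=2). Try each row:
  row 0: fits
  row 1: fits
  row 2: fits
  row 3: blocked -> lock at row 2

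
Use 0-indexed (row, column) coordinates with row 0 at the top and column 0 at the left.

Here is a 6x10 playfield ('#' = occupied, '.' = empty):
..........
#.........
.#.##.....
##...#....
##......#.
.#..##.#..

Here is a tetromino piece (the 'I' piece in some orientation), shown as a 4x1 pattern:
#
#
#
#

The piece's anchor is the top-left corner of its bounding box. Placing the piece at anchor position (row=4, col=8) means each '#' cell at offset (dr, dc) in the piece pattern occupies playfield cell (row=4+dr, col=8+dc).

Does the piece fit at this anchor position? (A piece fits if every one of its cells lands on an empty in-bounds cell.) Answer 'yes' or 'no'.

Answer: no

Derivation:
Check each piece cell at anchor (4, 8):
  offset (0,0) -> (4,8): occupied ('#') -> FAIL
  offset (1,0) -> (5,8): empty -> OK
  offset (2,0) -> (6,8): out of bounds -> FAIL
  offset (3,0) -> (7,8): out of bounds -> FAIL
All cells valid: no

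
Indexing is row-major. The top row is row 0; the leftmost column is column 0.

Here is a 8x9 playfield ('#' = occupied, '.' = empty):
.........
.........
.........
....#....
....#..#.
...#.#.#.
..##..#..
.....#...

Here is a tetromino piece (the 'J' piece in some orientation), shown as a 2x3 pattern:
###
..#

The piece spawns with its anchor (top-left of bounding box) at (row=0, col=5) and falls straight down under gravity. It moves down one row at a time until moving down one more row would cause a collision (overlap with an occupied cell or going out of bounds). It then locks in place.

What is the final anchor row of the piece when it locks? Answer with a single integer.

Answer: 2

Derivation:
Spawn at (row=0, col=5). Try each row:
  row 0: fits
  row 1: fits
  row 2: fits
  row 3: blocked -> lock at row 2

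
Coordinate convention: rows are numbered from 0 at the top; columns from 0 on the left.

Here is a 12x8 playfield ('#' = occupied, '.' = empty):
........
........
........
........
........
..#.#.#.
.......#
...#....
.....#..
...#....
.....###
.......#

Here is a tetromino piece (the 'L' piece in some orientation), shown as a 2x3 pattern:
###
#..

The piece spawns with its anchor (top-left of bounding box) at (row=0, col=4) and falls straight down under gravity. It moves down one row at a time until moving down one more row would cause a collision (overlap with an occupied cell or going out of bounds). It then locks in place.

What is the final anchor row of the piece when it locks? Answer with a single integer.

Spawn at (row=0, col=4). Try each row:
  row 0: fits
  row 1: fits
  row 2: fits
  row 3: fits
  row 4: blocked -> lock at row 3

Answer: 3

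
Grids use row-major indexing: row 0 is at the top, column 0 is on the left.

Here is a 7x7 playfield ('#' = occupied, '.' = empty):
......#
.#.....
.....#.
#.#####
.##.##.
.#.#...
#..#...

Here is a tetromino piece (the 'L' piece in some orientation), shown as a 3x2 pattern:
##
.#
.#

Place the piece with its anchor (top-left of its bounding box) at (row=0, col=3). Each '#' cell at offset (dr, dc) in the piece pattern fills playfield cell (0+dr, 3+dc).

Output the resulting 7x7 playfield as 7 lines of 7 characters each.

Fill (0+0,3+0) = (0,3)
Fill (0+0,3+1) = (0,4)
Fill (0+1,3+1) = (1,4)
Fill (0+2,3+1) = (2,4)

Answer: ...##.#
.#..#..
....##.
#.#####
.##.##.
.#.#...
#..#...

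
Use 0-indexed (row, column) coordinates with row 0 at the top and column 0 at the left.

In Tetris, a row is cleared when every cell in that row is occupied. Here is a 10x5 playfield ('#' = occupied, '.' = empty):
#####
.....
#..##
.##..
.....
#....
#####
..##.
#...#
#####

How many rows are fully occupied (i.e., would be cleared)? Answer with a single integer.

Check each row:
  row 0: 0 empty cells -> FULL (clear)
  row 1: 5 empty cells -> not full
  row 2: 2 empty cells -> not full
  row 3: 3 empty cells -> not full
  row 4: 5 empty cells -> not full
  row 5: 4 empty cells -> not full
  row 6: 0 empty cells -> FULL (clear)
  row 7: 3 empty cells -> not full
  row 8: 3 empty cells -> not full
  row 9: 0 empty cells -> FULL (clear)
Total rows cleared: 3

Answer: 3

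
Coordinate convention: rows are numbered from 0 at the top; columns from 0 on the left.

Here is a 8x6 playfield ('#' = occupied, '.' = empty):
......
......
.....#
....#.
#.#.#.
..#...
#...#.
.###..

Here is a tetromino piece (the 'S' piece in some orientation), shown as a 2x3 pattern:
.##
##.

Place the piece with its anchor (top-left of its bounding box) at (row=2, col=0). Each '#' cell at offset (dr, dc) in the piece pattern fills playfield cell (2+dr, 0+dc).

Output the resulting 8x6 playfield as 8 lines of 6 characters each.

Answer: ......
......
.##..#
##..#.
#.#.#.
..#...
#...#.
.###..

Derivation:
Fill (2+0,0+1) = (2,1)
Fill (2+0,0+2) = (2,2)
Fill (2+1,0+0) = (3,0)
Fill (2+1,0+1) = (3,1)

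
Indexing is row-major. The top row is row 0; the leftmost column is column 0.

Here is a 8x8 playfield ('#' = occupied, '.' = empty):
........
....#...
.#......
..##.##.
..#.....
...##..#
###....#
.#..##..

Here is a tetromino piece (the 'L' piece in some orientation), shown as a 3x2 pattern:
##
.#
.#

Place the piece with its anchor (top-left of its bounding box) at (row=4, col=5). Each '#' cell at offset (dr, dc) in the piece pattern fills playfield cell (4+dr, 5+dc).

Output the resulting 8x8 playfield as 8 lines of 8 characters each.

Answer: ........
....#...
.#......
..##.##.
..#..##.
...##.##
###...##
.#..##..

Derivation:
Fill (4+0,5+0) = (4,5)
Fill (4+0,5+1) = (4,6)
Fill (4+1,5+1) = (5,6)
Fill (4+2,5+1) = (6,6)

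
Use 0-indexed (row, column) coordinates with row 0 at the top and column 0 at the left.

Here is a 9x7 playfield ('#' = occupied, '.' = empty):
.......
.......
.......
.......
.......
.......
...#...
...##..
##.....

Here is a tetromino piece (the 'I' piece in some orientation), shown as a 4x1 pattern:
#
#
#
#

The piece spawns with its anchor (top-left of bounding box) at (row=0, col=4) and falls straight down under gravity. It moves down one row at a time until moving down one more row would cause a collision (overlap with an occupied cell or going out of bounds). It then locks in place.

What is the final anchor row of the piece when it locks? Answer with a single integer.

Answer: 3

Derivation:
Spawn at (row=0, col=4). Try each row:
  row 0: fits
  row 1: fits
  row 2: fits
  row 3: fits
  row 4: blocked -> lock at row 3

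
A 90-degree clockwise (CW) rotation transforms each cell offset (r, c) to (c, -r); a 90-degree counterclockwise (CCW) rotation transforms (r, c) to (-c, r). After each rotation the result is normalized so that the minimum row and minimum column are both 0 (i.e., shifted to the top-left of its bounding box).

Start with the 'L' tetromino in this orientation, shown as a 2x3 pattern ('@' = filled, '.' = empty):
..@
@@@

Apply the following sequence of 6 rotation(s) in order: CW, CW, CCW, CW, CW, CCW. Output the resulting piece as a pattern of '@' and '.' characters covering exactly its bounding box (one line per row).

Answer: @@@
@..

Derivation:
Start:
..@
@@@
After rotation 1 (CW):
@.
@.
@@
After rotation 2 (CW):
@@@
@..
After rotation 3 (CCW):
@.
@.
@@
After rotation 4 (CW):
@@@
@..
After rotation 5 (CW):
@@
.@
.@
After rotation 6 (CCW):
@@@
@..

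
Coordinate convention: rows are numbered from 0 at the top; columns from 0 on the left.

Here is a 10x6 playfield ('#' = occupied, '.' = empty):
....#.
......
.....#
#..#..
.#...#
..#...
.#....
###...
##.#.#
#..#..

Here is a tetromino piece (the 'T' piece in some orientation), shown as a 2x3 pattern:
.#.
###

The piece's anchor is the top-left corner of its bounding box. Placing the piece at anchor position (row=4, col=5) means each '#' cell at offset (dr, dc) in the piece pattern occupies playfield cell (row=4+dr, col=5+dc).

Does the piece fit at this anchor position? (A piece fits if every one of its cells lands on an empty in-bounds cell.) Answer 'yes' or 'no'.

Answer: no

Derivation:
Check each piece cell at anchor (4, 5):
  offset (0,1) -> (4,6): out of bounds -> FAIL
  offset (1,0) -> (5,5): empty -> OK
  offset (1,1) -> (5,6): out of bounds -> FAIL
  offset (1,2) -> (5,7): out of bounds -> FAIL
All cells valid: no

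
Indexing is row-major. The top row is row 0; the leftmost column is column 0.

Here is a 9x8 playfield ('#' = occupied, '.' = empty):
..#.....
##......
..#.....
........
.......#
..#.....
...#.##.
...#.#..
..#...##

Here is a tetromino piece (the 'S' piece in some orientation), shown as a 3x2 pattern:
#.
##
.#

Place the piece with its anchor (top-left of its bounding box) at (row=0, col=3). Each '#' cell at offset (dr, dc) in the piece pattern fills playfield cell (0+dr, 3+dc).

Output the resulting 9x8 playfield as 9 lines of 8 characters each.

Fill (0+0,3+0) = (0,3)
Fill (0+1,3+0) = (1,3)
Fill (0+1,3+1) = (1,4)
Fill (0+2,3+1) = (2,4)

Answer: ..##....
##.##...
..#.#...
........
.......#
..#.....
...#.##.
...#.#..
..#...##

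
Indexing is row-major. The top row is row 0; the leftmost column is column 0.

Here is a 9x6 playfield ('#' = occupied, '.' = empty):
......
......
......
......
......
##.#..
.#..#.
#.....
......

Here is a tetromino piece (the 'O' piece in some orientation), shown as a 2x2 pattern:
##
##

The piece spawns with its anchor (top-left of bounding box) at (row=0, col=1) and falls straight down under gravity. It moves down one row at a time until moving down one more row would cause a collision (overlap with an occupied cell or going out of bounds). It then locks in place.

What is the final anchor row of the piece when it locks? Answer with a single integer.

Answer: 3

Derivation:
Spawn at (row=0, col=1). Try each row:
  row 0: fits
  row 1: fits
  row 2: fits
  row 3: fits
  row 4: blocked -> lock at row 3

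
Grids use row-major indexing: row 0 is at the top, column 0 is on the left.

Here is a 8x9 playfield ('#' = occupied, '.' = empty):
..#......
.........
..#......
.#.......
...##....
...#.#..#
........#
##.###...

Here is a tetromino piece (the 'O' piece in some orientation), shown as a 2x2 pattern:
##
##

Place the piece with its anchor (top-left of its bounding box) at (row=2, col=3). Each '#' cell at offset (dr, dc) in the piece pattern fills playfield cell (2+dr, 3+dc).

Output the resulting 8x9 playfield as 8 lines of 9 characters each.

Answer: ..#......
.........
..###....
.#.##....
...##....
...#.#..#
........#
##.###...

Derivation:
Fill (2+0,3+0) = (2,3)
Fill (2+0,3+1) = (2,4)
Fill (2+1,3+0) = (3,3)
Fill (2+1,3+1) = (3,4)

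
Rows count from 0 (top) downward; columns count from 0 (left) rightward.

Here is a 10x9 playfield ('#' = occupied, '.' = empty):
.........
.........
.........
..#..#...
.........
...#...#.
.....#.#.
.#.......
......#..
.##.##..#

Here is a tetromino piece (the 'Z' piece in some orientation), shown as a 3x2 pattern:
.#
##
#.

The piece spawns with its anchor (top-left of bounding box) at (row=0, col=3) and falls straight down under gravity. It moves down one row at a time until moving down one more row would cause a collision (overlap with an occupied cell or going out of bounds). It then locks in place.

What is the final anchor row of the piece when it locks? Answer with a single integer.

Answer: 2

Derivation:
Spawn at (row=0, col=3). Try each row:
  row 0: fits
  row 1: fits
  row 2: fits
  row 3: blocked -> lock at row 2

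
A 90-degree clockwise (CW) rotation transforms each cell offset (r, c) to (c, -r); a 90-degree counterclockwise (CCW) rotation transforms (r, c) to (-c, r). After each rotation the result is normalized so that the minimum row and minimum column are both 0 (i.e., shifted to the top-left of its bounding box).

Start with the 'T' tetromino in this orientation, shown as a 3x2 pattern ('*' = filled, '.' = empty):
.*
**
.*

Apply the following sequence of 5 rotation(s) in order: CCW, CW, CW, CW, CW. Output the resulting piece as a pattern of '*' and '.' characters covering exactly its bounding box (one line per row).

Start:
.*
**
.*
After rotation 1 (CCW):
***
.*.
After rotation 2 (CW):
.*
**
.*
After rotation 3 (CW):
.*.
***
After rotation 4 (CW):
*.
**
*.
After rotation 5 (CW):
***
.*.

Answer: ***
.*.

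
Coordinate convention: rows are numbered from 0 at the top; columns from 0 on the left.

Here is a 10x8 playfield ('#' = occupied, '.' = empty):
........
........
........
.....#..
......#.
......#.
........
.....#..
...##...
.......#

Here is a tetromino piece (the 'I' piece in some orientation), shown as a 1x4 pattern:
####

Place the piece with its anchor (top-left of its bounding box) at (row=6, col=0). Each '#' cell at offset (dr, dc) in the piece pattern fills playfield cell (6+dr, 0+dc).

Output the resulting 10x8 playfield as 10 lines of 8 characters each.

Fill (6+0,0+0) = (6,0)
Fill (6+0,0+1) = (6,1)
Fill (6+0,0+2) = (6,2)
Fill (6+0,0+3) = (6,3)

Answer: ........
........
........
.....#..
......#.
......#.
####....
.....#..
...##...
.......#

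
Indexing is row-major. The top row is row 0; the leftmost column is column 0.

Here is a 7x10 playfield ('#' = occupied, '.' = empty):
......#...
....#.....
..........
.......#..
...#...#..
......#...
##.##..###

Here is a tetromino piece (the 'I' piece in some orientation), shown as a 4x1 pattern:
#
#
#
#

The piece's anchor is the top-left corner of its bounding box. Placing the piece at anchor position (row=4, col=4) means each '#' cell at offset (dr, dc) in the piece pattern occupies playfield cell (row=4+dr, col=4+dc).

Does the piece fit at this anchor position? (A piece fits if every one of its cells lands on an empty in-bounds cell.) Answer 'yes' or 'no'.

Answer: no

Derivation:
Check each piece cell at anchor (4, 4):
  offset (0,0) -> (4,4): empty -> OK
  offset (1,0) -> (5,4): empty -> OK
  offset (2,0) -> (6,4): occupied ('#') -> FAIL
  offset (3,0) -> (7,4): out of bounds -> FAIL
All cells valid: no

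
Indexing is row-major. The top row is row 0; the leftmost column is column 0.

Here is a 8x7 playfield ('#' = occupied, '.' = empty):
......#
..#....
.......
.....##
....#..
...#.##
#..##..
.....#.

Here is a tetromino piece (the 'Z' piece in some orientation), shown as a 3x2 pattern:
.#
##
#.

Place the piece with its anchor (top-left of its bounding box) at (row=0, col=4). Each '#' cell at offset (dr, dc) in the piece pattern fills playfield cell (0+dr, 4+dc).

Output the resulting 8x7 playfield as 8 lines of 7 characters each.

Fill (0+0,4+1) = (0,5)
Fill (0+1,4+0) = (1,4)
Fill (0+1,4+1) = (1,5)
Fill (0+2,4+0) = (2,4)

Answer: .....##
..#.##.
....#..
.....##
....#..
...#.##
#..##..
.....#.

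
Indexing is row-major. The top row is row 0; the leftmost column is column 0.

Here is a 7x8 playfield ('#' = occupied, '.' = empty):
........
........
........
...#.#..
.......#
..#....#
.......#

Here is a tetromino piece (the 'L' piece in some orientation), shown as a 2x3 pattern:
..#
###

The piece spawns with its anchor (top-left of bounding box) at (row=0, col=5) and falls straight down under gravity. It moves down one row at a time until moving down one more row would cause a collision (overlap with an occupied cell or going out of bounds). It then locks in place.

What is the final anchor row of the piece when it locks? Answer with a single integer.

Spawn at (row=0, col=5). Try each row:
  row 0: fits
  row 1: fits
  row 2: blocked -> lock at row 1

Answer: 1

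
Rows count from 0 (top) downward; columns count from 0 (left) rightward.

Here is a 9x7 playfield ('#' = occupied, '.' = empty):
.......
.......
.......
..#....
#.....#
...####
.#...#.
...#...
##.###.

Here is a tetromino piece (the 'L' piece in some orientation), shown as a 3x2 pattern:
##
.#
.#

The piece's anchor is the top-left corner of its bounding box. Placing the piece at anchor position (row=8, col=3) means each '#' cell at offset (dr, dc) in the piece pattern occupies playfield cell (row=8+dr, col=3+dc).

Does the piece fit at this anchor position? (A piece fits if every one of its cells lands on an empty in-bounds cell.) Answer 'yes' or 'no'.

Check each piece cell at anchor (8, 3):
  offset (0,0) -> (8,3): occupied ('#') -> FAIL
  offset (0,1) -> (8,4): occupied ('#') -> FAIL
  offset (1,1) -> (9,4): out of bounds -> FAIL
  offset (2,1) -> (10,4): out of bounds -> FAIL
All cells valid: no

Answer: no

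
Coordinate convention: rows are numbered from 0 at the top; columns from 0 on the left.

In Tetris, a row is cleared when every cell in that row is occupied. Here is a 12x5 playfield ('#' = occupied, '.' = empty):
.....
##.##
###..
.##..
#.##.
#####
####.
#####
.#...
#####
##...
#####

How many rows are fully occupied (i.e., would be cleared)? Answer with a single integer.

Answer: 4

Derivation:
Check each row:
  row 0: 5 empty cells -> not full
  row 1: 1 empty cell -> not full
  row 2: 2 empty cells -> not full
  row 3: 3 empty cells -> not full
  row 4: 2 empty cells -> not full
  row 5: 0 empty cells -> FULL (clear)
  row 6: 1 empty cell -> not full
  row 7: 0 empty cells -> FULL (clear)
  row 8: 4 empty cells -> not full
  row 9: 0 empty cells -> FULL (clear)
  row 10: 3 empty cells -> not full
  row 11: 0 empty cells -> FULL (clear)
Total rows cleared: 4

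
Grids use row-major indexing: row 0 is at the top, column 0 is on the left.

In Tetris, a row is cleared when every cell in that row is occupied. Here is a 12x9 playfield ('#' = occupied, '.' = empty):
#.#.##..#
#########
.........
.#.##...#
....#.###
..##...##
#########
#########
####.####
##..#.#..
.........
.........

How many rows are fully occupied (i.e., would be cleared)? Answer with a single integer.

Answer: 3

Derivation:
Check each row:
  row 0: 4 empty cells -> not full
  row 1: 0 empty cells -> FULL (clear)
  row 2: 9 empty cells -> not full
  row 3: 5 empty cells -> not full
  row 4: 5 empty cells -> not full
  row 5: 5 empty cells -> not full
  row 6: 0 empty cells -> FULL (clear)
  row 7: 0 empty cells -> FULL (clear)
  row 8: 1 empty cell -> not full
  row 9: 5 empty cells -> not full
  row 10: 9 empty cells -> not full
  row 11: 9 empty cells -> not full
Total rows cleared: 3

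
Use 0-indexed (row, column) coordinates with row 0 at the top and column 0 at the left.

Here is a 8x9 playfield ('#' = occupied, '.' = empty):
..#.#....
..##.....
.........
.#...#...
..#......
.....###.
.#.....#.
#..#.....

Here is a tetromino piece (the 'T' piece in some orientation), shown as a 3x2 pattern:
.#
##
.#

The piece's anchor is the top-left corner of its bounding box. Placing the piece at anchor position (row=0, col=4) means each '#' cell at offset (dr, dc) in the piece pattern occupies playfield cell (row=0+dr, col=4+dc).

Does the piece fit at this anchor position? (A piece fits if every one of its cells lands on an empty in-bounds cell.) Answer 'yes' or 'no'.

Answer: yes

Derivation:
Check each piece cell at anchor (0, 4):
  offset (0,1) -> (0,5): empty -> OK
  offset (1,0) -> (1,4): empty -> OK
  offset (1,1) -> (1,5): empty -> OK
  offset (2,1) -> (2,5): empty -> OK
All cells valid: yes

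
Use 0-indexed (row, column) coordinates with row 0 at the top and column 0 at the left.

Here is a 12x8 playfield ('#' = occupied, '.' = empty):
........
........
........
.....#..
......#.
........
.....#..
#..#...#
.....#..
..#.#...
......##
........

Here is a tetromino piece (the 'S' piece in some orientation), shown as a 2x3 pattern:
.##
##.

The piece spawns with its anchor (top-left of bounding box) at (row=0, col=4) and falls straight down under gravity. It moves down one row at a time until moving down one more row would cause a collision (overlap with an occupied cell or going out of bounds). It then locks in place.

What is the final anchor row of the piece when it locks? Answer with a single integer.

Spawn at (row=0, col=4). Try each row:
  row 0: fits
  row 1: fits
  row 2: blocked -> lock at row 1

Answer: 1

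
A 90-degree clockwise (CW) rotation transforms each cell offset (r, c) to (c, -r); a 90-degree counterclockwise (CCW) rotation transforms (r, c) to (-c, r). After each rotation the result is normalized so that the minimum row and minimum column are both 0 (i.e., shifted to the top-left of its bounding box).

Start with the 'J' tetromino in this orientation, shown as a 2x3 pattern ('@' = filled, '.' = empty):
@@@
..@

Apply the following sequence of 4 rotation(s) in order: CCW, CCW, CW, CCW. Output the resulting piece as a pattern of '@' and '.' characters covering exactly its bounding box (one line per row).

Answer: @..
@@@

Derivation:
Start:
@@@
..@
After rotation 1 (CCW):
@@
@.
@.
After rotation 2 (CCW):
@..
@@@
After rotation 3 (CW):
@@
@.
@.
After rotation 4 (CCW):
@..
@@@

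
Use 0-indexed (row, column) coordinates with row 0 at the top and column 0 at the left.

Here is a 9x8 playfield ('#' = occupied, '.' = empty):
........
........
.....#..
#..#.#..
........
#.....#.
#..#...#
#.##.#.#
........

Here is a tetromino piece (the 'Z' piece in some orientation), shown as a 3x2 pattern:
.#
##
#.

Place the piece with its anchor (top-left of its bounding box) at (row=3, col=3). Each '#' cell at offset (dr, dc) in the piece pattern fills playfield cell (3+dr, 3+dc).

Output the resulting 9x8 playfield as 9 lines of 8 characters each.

Answer: ........
........
.....#..
#..###..
...##...
#..#..#.
#..#...#
#.##.#.#
........

Derivation:
Fill (3+0,3+1) = (3,4)
Fill (3+1,3+0) = (4,3)
Fill (3+1,3+1) = (4,4)
Fill (3+2,3+0) = (5,3)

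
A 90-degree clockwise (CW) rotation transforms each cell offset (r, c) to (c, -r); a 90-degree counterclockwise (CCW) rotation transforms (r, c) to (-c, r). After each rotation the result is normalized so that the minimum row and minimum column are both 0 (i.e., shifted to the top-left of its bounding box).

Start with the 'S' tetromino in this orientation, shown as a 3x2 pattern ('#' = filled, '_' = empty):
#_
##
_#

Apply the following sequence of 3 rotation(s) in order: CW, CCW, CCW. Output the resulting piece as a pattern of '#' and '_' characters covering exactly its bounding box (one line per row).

Answer: _##
##_

Derivation:
Start:
#_
##
_#
After rotation 1 (CW):
_##
##_
After rotation 2 (CCW):
#_
##
_#
After rotation 3 (CCW):
_##
##_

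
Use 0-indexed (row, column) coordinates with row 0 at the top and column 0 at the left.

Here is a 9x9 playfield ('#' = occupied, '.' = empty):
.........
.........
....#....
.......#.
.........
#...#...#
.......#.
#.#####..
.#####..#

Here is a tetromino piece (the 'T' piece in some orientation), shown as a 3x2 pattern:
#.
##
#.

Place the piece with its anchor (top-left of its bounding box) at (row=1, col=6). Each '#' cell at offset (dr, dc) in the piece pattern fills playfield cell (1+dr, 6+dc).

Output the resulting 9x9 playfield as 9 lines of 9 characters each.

Fill (1+0,6+0) = (1,6)
Fill (1+1,6+0) = (2,6)
Fill (1+1,6+1) = (2,7)
Fill (1+2,6+0) = (3,6)

Answer: .........
......#..
....#.##.
......##.
.........
#...#...#
.......#.
#.#####..
.#####..#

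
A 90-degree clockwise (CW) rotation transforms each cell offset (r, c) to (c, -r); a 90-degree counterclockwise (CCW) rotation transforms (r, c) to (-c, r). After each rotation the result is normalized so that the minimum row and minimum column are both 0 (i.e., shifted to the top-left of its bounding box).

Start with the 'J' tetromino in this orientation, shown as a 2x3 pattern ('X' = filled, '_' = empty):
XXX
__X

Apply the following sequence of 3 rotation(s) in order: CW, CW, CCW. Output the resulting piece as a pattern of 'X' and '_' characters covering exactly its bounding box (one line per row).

Start:
XXX
__X
After rotation 1 (CW):
_X
_X
XX
After rotation 2 (CW):
X__
XXX
After rotation 3 (CCW):
_X
_X
XX

Answer: _X
_X
XX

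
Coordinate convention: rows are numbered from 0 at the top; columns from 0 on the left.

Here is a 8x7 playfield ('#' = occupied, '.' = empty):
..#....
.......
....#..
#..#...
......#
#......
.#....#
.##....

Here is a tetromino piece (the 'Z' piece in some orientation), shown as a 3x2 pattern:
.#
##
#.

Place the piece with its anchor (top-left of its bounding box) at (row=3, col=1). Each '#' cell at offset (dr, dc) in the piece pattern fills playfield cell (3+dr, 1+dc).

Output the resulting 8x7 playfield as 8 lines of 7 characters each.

Fill (3+0,1+1) = (3,2)
Fill (3+1,1+0) = (4,1)
Fill (3+1,1+1) = (4,2)
Fill (3+2,1+0) = (5,1)

Answer: ..#....
.......
....#..
#.##...
.##...#
##.....
.#....#
.##....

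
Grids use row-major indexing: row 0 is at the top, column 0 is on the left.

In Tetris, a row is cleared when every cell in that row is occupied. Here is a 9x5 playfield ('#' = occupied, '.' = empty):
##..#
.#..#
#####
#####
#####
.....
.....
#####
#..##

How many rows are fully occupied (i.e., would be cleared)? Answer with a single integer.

Answer: 4

Derivation:
Check each row:
  row 0: 2 empty cells -> not full
  row 1: 3 empty cells -> not full
  row 2: 0 empty cells -> FULL (clear)
  row 3: 0 empty cells -> FULL (clear)
  row 4: 0 empty cells -> FULL (clear)
  row 5: 5 empty cells -> not full
  row 6: 5 empty cells -> not full
  row 7: 0 empty cells -> FULL (clear)
  row 8: 2 empty cells -> not full
Total rows cleared: 4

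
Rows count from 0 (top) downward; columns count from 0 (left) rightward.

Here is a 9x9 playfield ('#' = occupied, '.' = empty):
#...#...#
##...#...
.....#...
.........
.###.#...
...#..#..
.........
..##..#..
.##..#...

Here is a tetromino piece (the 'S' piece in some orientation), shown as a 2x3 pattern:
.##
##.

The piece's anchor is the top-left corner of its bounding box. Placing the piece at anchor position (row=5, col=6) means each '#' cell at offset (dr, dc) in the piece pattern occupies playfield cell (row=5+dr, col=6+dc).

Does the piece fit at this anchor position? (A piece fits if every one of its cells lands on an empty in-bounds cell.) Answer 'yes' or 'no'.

Check each piece cell at anchor (5, 6):
  offset (0,1) -> (5,7): empty -> OK
  offset (0,2) -> (5,8): empty -> OK
  offset (1,0) -> (6,6): empty -> OK
  offset (1,1) -> (6,7): empty -> OK
All cells valid: yes

Answer: yes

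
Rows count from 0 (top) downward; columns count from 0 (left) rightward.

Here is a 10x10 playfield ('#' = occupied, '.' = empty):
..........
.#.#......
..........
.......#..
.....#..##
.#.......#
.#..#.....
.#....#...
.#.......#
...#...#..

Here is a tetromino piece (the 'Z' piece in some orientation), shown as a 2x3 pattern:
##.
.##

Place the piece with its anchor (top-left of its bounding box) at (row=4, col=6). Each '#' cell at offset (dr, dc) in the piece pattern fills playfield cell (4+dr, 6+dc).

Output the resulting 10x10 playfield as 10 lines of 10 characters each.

Fill (4+0,6+0) = (4,6)
Fill (4+0,6+1) = (4,7)
Fill (4+1,6+1) = (5,7)
Fill (4+1,6+2) = (5,8)

Answer: ..........
.#.#......
..........
.......#..
.....#####
.#.....###
.#..#.....
.#....#...
.#.......#
...#...#..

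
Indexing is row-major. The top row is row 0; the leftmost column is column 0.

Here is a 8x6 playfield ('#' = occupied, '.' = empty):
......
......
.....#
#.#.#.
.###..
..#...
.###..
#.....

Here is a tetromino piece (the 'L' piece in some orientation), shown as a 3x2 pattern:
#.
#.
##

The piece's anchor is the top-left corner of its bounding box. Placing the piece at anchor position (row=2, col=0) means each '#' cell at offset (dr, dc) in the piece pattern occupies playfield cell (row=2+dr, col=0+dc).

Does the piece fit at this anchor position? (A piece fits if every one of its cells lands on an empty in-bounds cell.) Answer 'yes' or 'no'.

Answer: no

Derivation:
Check each piece cell at anchor (2, 0):
  offset (0,0) -> (2,0): empty -> OK
  offset (1,0) -> (3,0): occupied ('#') -> FAIL
  offset (2,0) -> (4,0): empty -> OK
  offset (2,1) -> (4,1): occupied ('#') -> FAIL
All cells valid: no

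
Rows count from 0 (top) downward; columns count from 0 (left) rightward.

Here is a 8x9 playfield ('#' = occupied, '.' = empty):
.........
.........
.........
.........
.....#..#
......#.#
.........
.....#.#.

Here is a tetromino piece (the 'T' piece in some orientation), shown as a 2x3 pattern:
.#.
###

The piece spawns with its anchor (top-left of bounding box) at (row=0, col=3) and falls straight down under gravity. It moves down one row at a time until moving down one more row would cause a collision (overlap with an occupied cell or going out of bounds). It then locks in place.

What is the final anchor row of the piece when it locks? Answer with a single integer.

Spawn at (row=0, col=3). Try each row:
  row 0: fits
  row 1: fits
  row 2: fits
  row 3: blocked -> lock at row 2

Answer: 2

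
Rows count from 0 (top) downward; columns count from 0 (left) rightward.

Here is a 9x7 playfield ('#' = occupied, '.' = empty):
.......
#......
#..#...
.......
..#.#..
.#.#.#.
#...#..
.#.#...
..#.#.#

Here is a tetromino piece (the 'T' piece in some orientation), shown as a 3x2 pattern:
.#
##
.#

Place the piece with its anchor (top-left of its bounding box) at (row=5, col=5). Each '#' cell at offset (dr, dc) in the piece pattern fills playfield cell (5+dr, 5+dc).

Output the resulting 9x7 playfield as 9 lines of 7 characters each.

Answer: .......
#......
#..#...
.......
..#.#..
.#.#.##
#...###
.#.#..#
..#.#.#

Derivation:
Fill (5+0,5+1) = (5,6)
Fill (5+1,5+0) = (6,5)
Fill (5+1,5+1) = (6,6)
Fill (5+2,5+1) = (7,6)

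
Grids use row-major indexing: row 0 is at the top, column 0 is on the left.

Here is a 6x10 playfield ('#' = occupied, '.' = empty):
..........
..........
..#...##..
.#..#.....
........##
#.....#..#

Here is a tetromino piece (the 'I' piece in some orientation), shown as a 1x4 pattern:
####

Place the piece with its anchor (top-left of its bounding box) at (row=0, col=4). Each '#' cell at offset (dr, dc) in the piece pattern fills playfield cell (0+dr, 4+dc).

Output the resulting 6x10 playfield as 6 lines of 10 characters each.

Answer: ....####..
..........
..#...##..
.#..#.....
........##
#.....#..#

Derivation:
Fill (0+0,4+0) = (0,4)
Fill (0+0,4+1) = (0,5)
Fill (0+0,4+2) = (0,6)
Fill (0+0,4+3) = (0,7)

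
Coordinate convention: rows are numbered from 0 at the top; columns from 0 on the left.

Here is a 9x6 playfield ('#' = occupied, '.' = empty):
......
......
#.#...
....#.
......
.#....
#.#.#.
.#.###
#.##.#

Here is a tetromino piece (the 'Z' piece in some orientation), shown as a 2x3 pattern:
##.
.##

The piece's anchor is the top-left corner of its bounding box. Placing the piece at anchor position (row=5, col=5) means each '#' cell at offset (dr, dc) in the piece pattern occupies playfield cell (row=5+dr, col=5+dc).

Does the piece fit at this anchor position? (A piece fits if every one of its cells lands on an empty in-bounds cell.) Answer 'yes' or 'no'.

Check each piece cell at anchor (5, 5):
  offset (0,0) -> (5,5): empty -> OK
  offset (0,1) -> (5,6): out of bounds -> FAIL
  offset (1,1) -> (6,6): out of bounds -> FAIL
  offset (1,2) -> (6,7): out of bounds -> FAIL
All cells valid: no

Answer: no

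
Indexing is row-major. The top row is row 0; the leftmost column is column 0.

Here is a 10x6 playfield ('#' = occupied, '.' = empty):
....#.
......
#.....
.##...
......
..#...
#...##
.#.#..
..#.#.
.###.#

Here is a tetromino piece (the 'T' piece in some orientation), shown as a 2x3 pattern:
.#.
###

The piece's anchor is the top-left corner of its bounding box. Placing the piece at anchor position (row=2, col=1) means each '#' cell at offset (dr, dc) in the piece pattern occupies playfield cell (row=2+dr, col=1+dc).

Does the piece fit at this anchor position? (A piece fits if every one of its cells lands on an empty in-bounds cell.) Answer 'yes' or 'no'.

Check each piece cell at anchor (2, 1):
  offset (0,1) -> (2,2): empty -> OK
  offset (1,0) -> (3,1): occupied ('#') -> FAIL
  offset (1,1) -> (3,2): occupied ('#') -> FAIL
  offset (1,2) -> (3,3): empty -> OK
All cells valid: no

Answer: no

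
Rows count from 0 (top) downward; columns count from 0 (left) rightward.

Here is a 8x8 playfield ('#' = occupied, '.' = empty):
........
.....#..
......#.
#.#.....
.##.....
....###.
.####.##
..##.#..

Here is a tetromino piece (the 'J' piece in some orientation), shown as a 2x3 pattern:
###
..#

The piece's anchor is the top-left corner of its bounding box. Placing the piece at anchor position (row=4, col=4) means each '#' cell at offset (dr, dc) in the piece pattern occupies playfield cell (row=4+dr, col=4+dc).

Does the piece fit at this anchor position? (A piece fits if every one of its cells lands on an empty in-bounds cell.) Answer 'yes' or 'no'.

Check each piece cell at anchor (4, 4):
  offset (0,0) -> (4,4): empty -> OK
  offset (0,1) -> (4,5): empty -> OK
  offset (0,2) -> (4,6): empty -> OK
  offset (1,2) -> (5,6): occupied ('#') -> FAIL
All cells valid: no

Answer: no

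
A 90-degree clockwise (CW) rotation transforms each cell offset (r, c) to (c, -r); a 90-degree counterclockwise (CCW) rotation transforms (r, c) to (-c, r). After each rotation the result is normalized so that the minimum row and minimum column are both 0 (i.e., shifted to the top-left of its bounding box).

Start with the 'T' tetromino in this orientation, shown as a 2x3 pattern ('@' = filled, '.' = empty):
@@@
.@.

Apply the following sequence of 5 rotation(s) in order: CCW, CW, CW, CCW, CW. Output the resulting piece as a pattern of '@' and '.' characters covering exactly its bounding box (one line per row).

Answer: .@
@@
.@

Derivation:
Start:
@@@
.@.
After rotation 1 (CCW):
@.
@@
@.
After rotation 2 (CW):
@@@
.@.
After rotation 3 (CW):
.@
@@
.@
After rotation 4 (CCW):
@@@
.@.
After rotation 5 (CW):
.@
@@
.@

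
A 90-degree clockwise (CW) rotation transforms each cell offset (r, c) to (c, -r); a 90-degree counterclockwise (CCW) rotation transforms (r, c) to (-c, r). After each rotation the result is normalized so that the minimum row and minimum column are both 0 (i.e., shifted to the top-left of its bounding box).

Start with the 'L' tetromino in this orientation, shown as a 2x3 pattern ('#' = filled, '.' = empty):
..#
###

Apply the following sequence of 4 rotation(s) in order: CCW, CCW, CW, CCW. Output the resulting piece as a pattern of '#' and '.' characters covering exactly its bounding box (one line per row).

Answer: ###
#..

Derivation:
Start:
..#
###
After rotation 1 (CCW):
##
.#
.#
After rotation 2 (CCW):
###
#..
After rotation 3 (CW):
##
.#
.#
After rotation 4 (CCW):
###
#..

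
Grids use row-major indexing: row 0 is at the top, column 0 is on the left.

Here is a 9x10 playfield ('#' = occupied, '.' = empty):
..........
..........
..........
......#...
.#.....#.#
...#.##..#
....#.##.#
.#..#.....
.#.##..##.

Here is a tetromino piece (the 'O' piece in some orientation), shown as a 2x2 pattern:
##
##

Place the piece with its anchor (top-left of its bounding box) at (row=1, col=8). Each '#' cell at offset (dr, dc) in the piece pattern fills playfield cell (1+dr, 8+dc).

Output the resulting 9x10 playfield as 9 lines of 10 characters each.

Fill (1+0,8+0) = (1,8)
Fill (1+0,8+1) = (1,9)
Fill (1+1,8+0) = (2,8)
Fill (1+1,8+1) = (2,9)

Answer: ..........
........##
........##
......#...
.#.....#.#
...#.##..#
....#.##.#
.#..#.....
.#.##..##.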